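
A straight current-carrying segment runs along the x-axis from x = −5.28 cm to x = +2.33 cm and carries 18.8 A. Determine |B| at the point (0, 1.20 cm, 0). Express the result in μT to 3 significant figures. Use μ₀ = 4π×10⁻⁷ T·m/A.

B ≈ 292 μT

For a finite straight segment, B = (μ₀I/4πd)(sinθ₁ + sinθ₂), where θ₁, θ₂ are the angles from the perpendicular to each end.
The perpendicular distance is d = 0.012 m; the end-offsets along the wire are a = 0.0528 m and b = 0.0233 m.
sinθ₁ = 0.0528/√(0.0528²+0.012²) = 0.9751; sinθ₂ = 0.0233/√(0.0233²+0.012²) = 0.8890.
B = (4π×10⁻⁷ × 18.8) / (4π × 0.012) × (0.9751 + 0.8890) = 2.92×10⁻⁴ T.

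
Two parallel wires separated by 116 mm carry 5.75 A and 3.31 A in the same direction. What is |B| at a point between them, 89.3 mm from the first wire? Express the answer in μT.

Each long wire gives B = μ₀I/(2πd). Distances are d₁ = 0.0893 m and d₂ = 0.0267 m.
B₁ = 1.29×10⁻⁵ T, B₂ = 2.48×10⁻⁵ T.
Between parallel currents the two contributions point in opposite directions, so they subtract. B = |B₁ − B₂| = |1.29×10⁻⁵ − 2.48×10⁻⁵| = 1.19×10⁻⁵ T.

B ≈ 11.9 μT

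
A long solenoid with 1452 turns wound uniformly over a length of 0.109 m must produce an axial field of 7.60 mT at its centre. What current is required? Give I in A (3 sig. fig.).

I ≈ 0.454 A

Inside a long solenoid B = μ₀nI with n = 1.332×10⁴ m⁻¹, so I = B/(μ₀n).
I = 7.60×10⁻³ / (4π×10⁻⁷ × 1.332×10⁴) = 0.454 A.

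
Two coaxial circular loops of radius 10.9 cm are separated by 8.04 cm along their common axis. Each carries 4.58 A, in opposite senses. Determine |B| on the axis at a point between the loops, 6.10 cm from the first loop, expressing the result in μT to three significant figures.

B ≈ 7.65 μT

Each loop contributes B = μ₀IR²/[2(R²+z²)^(3/2)] on the axis, with z measured from that loop.
Loop 1 (z = 0.061 m): B₁ = 1.75×10⁻⁵ T. Loop 2 (z = 0.0194 m): B₂ = 2.52×10⁻⁵ T.
The fields oppose: B = |B₁ − B₂| = 7.65×10⁻⁶ T.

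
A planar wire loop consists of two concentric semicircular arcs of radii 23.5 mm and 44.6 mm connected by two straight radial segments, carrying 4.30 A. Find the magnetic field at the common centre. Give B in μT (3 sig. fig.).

The radial connectors point toward the centre, so dl × r̂ = 0 and they contribute nothing.
Each semicircle gives μ₀I/(4R): inner arc 5.75×10⁻⁵ T, outer arc 3.03×10⁻⁵ T.
The two arcs carry current in opposite angular senses, so their fields oppose: B = |5.75×10⁻⁵ − 3.03×10⁻⁵| = 2.72×10⁻⁵ T.

B ≈ 27.2 μT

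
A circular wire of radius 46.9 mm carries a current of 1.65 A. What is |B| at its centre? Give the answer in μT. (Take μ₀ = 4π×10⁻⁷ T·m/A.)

At the centre of a circular loop the Biot–Savart law gives B = μ₀I/(2R).
B = (4π×10⁻⁷ × 1.65) / (2 × 0.0469) = 2.21×10⁻⁵ T.

B ≈ 22.1 μT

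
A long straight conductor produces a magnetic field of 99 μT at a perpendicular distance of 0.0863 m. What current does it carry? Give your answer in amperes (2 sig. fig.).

I ≈ 43 A

For a long straight wire B = μ₀I/(2πd), so I = 2πdB/μ₀.
I = 2π × 0.0863 × 9.90×10⁻⁵ / (4π×10⁻⁷) = 42.7 A.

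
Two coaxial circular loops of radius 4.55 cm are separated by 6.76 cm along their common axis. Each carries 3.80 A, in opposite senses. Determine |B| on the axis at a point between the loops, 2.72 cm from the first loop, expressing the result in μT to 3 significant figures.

Each loop contributes B = μ₀IR²/[2(R²+z²)^(3/2)] on the axis, with z measured from that loop.
Loop 1 (z = 0.0272 m): B₁ = 3.32×10⁻⁵ T. Loop 2 (z = 0.0404 m): B₂ = 2.19×10⁻⁵ T.
The fields oppose: B = |B₁ − B₂| = 1.12×10⁻⁵ T.

B ≈ 11.2 μT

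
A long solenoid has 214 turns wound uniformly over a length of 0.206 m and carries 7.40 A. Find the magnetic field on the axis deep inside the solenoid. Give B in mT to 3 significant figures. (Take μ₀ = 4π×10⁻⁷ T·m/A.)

B ≈ 9.66 mT

Inside a long solenoid, B = μ₀nI with n = 1039 turns/m.
B = 4π×10⁻⁷ × 1039 × 7.40 = 9.66×10⁻³ T.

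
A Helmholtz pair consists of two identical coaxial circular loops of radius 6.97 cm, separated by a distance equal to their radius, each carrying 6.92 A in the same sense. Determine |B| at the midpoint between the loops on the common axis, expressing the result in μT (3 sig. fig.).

B ≈ 89.3 μT

Each loop contributes B = μ₀IR²/[2(R²+z²)^(3/2)] on the axis, with z measured from that loop.
Loop 1 (z = 0.03485 m): B₁ = 4.46×10⁻⁵ T. Loop 2 (z = 0.03485 m): B₂ = 4.46×10⁻⁵ T.
The fields add: B = B₁ + B₂ = 8.93×10⁻⁵ T.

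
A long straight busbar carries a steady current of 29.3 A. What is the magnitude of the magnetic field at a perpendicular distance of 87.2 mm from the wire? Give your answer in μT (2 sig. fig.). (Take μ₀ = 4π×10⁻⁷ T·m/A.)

B ≈ 67 μT

For an infinitely long straight wire, B = μ₀I/(2πd).
B = (4π×10⁻⁷ × 29.3) / (2π × 0.0872) = 6.72×10⁻⁵ T.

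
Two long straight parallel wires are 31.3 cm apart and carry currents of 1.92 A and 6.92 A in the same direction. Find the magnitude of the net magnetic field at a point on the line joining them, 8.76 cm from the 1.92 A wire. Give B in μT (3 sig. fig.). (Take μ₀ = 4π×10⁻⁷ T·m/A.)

B ≈ 1.76 μT

Each long wire gives B = μ₀I/(2πd). Distances are d₁ = 0.0876 m and d₂ = 0.2254 m.
B₁ = 4.38×10⁻⁶ T, B₂ = 6.14×10⁻⁶ T.
Between parallel currents the two contributions point in opposite directions, so they subtract. B = |B₁ − B₂| = |4.38×10⁻⁶ − 6.14×10⁻⁶| = 1.76×10⁻⁶ T.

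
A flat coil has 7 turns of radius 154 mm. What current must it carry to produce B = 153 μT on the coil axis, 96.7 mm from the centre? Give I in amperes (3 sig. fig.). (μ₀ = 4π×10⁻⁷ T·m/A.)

I ≈ 8.82 A

For an N-turn coil, B = Nμ₀IR²/[2(R²+z²)^(3/2)] with R = 0.154 m, z = 0.0967 m, so I = 2B(R²+z²)^(3/2)/(Nμ₀R²) = 2 × 1.53×10⁻⁴ × 6.01×10⁻³ / (7 × 4π×10⁻⁷ × 0.02372) = 8.82 A.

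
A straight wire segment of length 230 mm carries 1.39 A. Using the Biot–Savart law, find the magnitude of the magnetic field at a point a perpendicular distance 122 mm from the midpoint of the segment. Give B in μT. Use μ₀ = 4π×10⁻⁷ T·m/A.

For a finite straight segment, B = (μ₀I/4πd)(sinθ₁ + sinθ₂), where θ₁, θ₂ are the angles from the perpendicular to each end.
The perpendicular from the point meets the wire at its midpoint, so each end is L/2 = 0.115 m away along the wire.
sinθ₁ = 0.115/√(0.115²+0.122²) = 0.6859; sinθ₂ = 0.115/√(0.115²+0.122²) = 0.6859.
B = (4π×10⁻⁷ × 1.39) / (4π × 0.122) × (0.6859 + 0.6859) = 1.56×10⁻⁶ T.

B ≈ 1.56 μT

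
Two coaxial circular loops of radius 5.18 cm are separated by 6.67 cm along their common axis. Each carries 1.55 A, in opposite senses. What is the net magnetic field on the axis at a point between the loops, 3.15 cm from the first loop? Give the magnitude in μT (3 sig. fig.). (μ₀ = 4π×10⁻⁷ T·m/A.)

Each loop contributes B = μ₀IR²/[2(R²+z²)^(3/2)] on the axis, with z measured from that loop.
Loop 1 (z = 0.0315 m): B₁ = 1.17×10⁻⁵ T. Loop 2 (z = 0.0352 m): B₂ = 1.06×10⁻⁵ T.
The fields oppose: B = |B₁ − B₂| = 1.09×10⁻⁶ T.

B ≈ 1.09 μT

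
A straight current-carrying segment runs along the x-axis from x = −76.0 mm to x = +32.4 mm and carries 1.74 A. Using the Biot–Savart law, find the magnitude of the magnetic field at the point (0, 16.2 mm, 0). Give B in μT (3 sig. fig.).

For a finite straight segment, B = (μ₀I/4πd)(sinθ₁ + sinθ₂), where θ₁, θ₂ are the angles from the perpendicular to each end.
The perpendicular distance is d = 0.0162 m; the end-offsets along the wire are a = 0.076 m and b = 0.0324 m.
sinθ₁ = 0.076/√(0.076²+0.0162²) = 0.9780; sinθ₂ = 0.0324/√(0.0324²+0.0162²) = 0.8944.
B = (4π×10⁻⁷ × 1.74) / (4π × 0.0162) × (0.9780 + 0.8944) = 2.01×10⁻⁵ T.

B ≈ 20.1 μT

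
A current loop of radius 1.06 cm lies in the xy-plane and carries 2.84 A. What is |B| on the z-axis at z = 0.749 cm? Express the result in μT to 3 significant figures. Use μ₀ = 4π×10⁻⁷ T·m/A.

On the axis of a circular loop, B = μ₀IR² / [2(R²+z²)^(3/2)].
R² + z² = (0.0106)² + (0.00749)² = 0.0001685 m², and (R²+z²)^(3/2) = 2.19×10⁻⁶ m³.
B = (4π×10⁻⁷ × 2.84 × 0.0001124) / (2 × 2.19×10⁻⁶) = 9.17×10⁻⁵ T.

B ≈ 91.7 μT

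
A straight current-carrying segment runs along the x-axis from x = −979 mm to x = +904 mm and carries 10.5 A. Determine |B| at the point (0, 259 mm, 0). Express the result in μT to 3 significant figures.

For a finite straight segment, B = (μ₀I/4πd)(sinθ₁ + sinθ₂), where θ₁, θ₂ are the angles from the perpendicular to each end.
The perpendicular distance is d = 0.259 m; the end-offsets along the wire are a = 0.979 m and b = 0.904 m.
sinθ₁ = 0.979/√(0.979²+0.259²) = 0.9667; sinθ₂ = 0.904/√(0.904²+0.259²) = 0.9613.
B = (4π×10⁻⁷ × 10.5) / (4π × 0.259) × (0.9667 + 0.9613) = 7.82×10⁻⁶ T.

B ≈ 7.82 μT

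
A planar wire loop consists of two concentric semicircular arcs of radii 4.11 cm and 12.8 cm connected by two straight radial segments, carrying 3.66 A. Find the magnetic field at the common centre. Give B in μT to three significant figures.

B ≈ 19.0 μT

The radial connectors point toward the centre, so dl × r̂ = 0 and they contribute nothing.
Each semicircle gives μ₀I/(4R): inner arc 2.80×10⁻⁵ T, outer arc 8.98×10⁻⁶ T.
The two arcs carry current in opposite angular senses, so their fields oppose: B = |2.80×10⁻⁵ − 8.98×10⁻⁶| = 1.90×10⁻⁵ T.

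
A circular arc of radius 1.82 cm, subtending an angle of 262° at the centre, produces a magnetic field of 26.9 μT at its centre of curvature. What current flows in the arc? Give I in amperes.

For a circular arc, B = μ₀Iφ/(4πR) with φ in radians; here φ = 4.573 rad.
So I = 4πRB/(μ₀φ) = 4π × 0.0182 × 2.69×10⁻⁵ / (4π×10⁻⁷ × 4.573) = 1.07 A.

I ≈ 1.07 A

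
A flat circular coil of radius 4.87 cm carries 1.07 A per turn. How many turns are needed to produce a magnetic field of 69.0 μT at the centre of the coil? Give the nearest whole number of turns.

N = 5

For an N-turn coil, B = Nμ₀I/(2R). A single turn gives B₁ = 1.38×10⁻⁵ T with R = 0.0487 m.
N = B/B₁ = 6.90×10⁻⁵ / 1.38×10⁻⁵ = 5.00.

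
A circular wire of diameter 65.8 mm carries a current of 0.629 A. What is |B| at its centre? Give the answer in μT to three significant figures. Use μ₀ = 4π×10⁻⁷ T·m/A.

B ≈ 12.0 μT

At the centre of a circular loop the Biot–Savart law gives B = μ₀I/(2R) (so R = 0.0329 m).
B = (4π×10⁻⁷ × 0.629) / (2 × 0.0329) = 1.20×10⁻⁵ T.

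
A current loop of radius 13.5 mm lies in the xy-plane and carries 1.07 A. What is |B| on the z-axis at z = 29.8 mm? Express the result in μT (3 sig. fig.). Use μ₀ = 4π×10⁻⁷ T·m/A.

On the axis of a circular loop, B = μ₀IR² / [2(R²+z²)^(3/2)].
R² + z² = (0.0135)² + (0.0298)² = 0.00107 m², and (R²+z²)^(3/2) = 3.50×10⁻⁵ m³.
B = (4π×10⁻⁷ × 1.07 × 0.0001822) / (2 × 3.50×10⁻⁵) = 3.50×10⁻⁶ T.

B ≈ 3.50 μT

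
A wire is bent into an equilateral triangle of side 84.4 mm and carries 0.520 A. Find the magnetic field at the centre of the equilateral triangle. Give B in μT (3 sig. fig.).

B ≈ 11.1 μT

Each side is a finite straight segment at perpendicular distance d = a/(2 tan(π/3)) = 0.02436 m from the centre, with end-angles ±π/3.
One side contributes B₁ = (μ₀I/4πd)·2 sin(π/3) = 3.70×10⁻⁶ T.
All 3 sides add in the same direction: B = 3 × 3.70×10⁻⁶ = 1.11×10⁻⁵ T.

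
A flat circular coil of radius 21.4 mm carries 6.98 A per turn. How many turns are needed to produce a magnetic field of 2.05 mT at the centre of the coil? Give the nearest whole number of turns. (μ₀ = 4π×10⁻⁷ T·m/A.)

For an N-turn coil, B = Nμ₀I/(2R). A single turn gives B₁ = 2.05×10⁻⁴ T with R = 0.0214 m.
N = B/B₁ = 2.05×10⁻³ / 2.05×10⁻⁴ = 10.00.

N = 10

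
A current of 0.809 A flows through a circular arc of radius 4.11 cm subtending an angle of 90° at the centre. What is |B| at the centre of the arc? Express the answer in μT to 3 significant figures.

B ≈ 3.09 μT

The Biot–Savart field of a circular arc at its centre is B = μ₀Iφ/(4πR), with φ = 1.571 rad.
B = (4π×10⁻⁷ × 0.809 × 1.571) / (4π × 0.0411) = 3.09×10⁻⁶ T.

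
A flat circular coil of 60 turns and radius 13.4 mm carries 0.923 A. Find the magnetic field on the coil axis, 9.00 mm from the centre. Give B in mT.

B ≈ 1.49 mT

For an N-turn flat coil, B = Nμ₀IR²/[2(R²+z²)^(3/2)] with R = 0.0134 m, z = 0.009 m.
B = 60 × 2.48×10⁻⁵ T = 1.49×10⁻³ T.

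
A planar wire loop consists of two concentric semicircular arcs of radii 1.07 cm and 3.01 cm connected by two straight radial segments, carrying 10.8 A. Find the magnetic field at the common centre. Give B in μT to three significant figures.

B ≈ 204 μT

The radial connectors point toward the centre, so dl × r̂ = 0 and they contribute nothing.
Each semicircle gives μ₀I/(4R): inner arc 3.17×10⁻⁴ T, outer arc 1.13×10⁻⁴ T.
The two arcs carry current in opposite angular senses, so their fields oppose: B = |3.17×10⁻⁴ − 1.13×10⁻⁴| = 2.04×10⁻⁴ T.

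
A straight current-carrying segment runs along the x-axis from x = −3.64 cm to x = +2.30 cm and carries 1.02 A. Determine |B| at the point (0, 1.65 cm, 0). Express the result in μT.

B ≈ 10.7 μT

For a finite straight segment, B = (μ₀I/4πd)(sinθ₁ + sinθ₂), where θ₁, θ₂ are the angles from the perpendicular to each end.
The perpendicular distance is d = 0.0165 m; the end-offsets along the wire are a = 0.0364 m and b = 0.023 m.
sinθ₁ = 0.0364/√(0.0364²+0.0165²) = 0.9108; sinθ₂ = 0.023/√(0.023²+0.0165²) = 0.8125.
B = (4π×10⁻⁷ × 1.02) / (4π × 0.0165) × (0.9108 + 0.8125) = 1.07×10⁻⁵ T.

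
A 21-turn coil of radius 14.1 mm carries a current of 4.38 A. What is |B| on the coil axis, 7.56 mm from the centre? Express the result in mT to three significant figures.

For an N-turn flat coil, B = Nμ₀IR²/[2(R²+z²)^(3/2)] with R = 0.0141 m, z = 0.00756 m.
B = 21 × 1.34×10⁻⁴ T = 2.81×10⁻³ T.

B ≈ 2.81 mT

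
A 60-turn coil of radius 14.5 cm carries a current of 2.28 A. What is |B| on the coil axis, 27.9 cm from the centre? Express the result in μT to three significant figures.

For an N-turn flat coil, B = Nμ₀IR²/[2(R²+z²)^(3/2)] with R = 0.145 m, z = 0.279 m.
B = 60 × 9.69×10⁻⁷ T = 5.81×10⁻⁵ T.

B ≈ 58.1 μT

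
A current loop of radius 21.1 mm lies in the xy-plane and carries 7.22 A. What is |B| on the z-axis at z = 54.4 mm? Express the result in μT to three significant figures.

B ≈ 10.2 μT

On the axis of a circular loop, B = μ₀IR² / [2(R²+z²)^(3/2)].
R² + z² = (0.0211)² + (0.0544)² = 0.003405 m², and (R²+z²)^(3/2) = 1.99×10⁻⁴ m³.
B = (4π×10⁻⁷ × 7.22 × 0.0004452) / (2 × 1.99×10⁻⁴) = 1.02×10⁻⁵ T.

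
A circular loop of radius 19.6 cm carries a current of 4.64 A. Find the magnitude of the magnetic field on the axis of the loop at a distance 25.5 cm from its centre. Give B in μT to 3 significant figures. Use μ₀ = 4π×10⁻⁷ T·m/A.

On the axis of a circular loop, B = μ₀IR² / [2(R²+z²)^(3/2)].
R² + z² = (0.196)² + (0.255)² = 0.1034 m², and (R²+z²)^(3/2) = 3.33×10⁻² m³.
B = (4π×10⁻⁷ × 4.64 × 0.03842) / (2 × 3.33×10⁻²) = 3.37×10⁻⁶ T.

B ≈ 3.37 μT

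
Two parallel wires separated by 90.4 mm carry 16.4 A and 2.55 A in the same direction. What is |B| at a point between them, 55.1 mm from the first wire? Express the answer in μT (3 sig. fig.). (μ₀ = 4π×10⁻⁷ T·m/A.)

B ≈ 45.1 μT

Each long wire gives B = μ₀I/(2πd). Distances are d₁ = 0.0551 m and d₂ = 0.0353 m.
B₁ = 5.95×10⁻⁵ T, B₂ = 1.44×10⁻⁵ T.
Between parallel currents the two contributions point in opposite directions, so they subtract. B = |B₁ − B₂| = |5.95×10⁻⁵ − 1.44×10⁻⁵| = 4.51×10⁻⁵ T.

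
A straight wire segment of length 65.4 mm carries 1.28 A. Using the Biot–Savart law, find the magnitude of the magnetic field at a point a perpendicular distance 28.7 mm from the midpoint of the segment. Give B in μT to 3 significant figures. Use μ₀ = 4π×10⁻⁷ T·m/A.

For a finite straight segment, B = (μ₀I/4πd)(sinθ₁ + sinθ₂), where θ₁, θ₂ are the angles from the perpendicular to each end.
The perpendicular from the point meets the wire at its midpoint, so each end is L/2 = 0.0327 m away along the wire.
sinθ₁ = 0.0327/√(0.0327²+0.0287²) = 0.7516; sinθ₂ = 0.0327/√(0.0327²+0.0287²) = 0.7516.
B = (4π×10⁻⁷ × 1.28) / (4π × 0.0287) × (0.7516 + 0.7516) = 6.70×10⁻⁶ T.

B ≈ 6.70 μT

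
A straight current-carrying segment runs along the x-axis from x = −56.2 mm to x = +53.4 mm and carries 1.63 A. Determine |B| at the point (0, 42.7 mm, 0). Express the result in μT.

B ≈ 6.02 μT

For a finite straight segment, B = (μ₀I/4πd)(sinθ₁ + sinθ₂), where θ₁, θ₂ are the angles from the perpendicular to each end.
The perpendicular distance is d = 0.0427 m; the end-offsets along the wire are a = 0.0562 m and b = 0.0534 m.
sinθ₁ = 0.0562/√(0.0562²+0.0427²) = 0.7962; sinθ₂ = 0.0534/√(0.0534²+0.0427²) = 0.7810.
B = (4π×10⁻⁷ × 1.63) / (4π × 0.0427) × (0.7962 + 0.7810) = 6.02×10⁻⁶ T.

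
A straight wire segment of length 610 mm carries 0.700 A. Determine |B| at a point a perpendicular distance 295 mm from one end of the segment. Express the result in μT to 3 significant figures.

B ≈ 0.214 μT

For a finite straight segment, B = (μ₀I/4πd)(sinθ₁ + sinθ₂), where θ₁, θ₂ are the angles from the perpendicular to each end.
The perpendicular foot is at one end, so the two end-offsets along the wire are 0 and L = 0.61 m.
sinθ₁ = 0/√(0²+0.295²) = 0.0000; sinθ₂ = 0.61/√(0.61²+0.295²) = 0.9003.
B = (4π×10⁻⁷ × 0.700) / (4π × 0.295) × (0.0000 + 0.9003) = 2.14×10⁻⁷ T.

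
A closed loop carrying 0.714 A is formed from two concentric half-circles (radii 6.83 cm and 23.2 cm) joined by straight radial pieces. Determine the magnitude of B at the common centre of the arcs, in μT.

B ≈ 2.32 μT

The radial connectors point toward the centre, so dl × r̂ = 0 and they contribute nothing.
Each semicircle gives μ₀I/(4R): inner arc 3.28×10⁻⁶ T, outer arc 9.67×10⁻⁷ T.
The two arcs carry current in opposite angular senses, so their fields oppose: B = |3.28×10⁻⁶ − 9.67×10⁻⁷| = 2.32×10⁻⁶ T.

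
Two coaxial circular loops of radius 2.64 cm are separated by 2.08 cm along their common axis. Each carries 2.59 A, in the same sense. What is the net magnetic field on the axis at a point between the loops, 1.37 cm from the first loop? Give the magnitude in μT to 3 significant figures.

B ≈ 98.6 μT

Each loop contributes B = μ₀IR²/[2(R²+z²)^(3/2)] on the axis, with z measured from that loop.
Loop 1 (z = 0.0137 m): B₁ = 4.31×10⁻⁵ T. Loop 2 (z = 0.0071 m): B₂ = 5.55×10⁻⁵ T.
The fields add: B = B₁ + B₂ = 9.86×10⁻⁵ T.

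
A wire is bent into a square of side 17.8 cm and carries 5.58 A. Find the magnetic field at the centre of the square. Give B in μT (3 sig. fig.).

Each side is a finite straight segment at perpendicular distance d = a/(2 tan(π/4)) = 0.089 m from the centre, with end-angles ±π/4.
One side contributes B₁ = (μ₀I/4πd)·2 sin(π/4) = 8.87×10⁻⁶ T.
All 4 sides add in the same direction: B = 4 × 8.87×10⁻⁶ = 3.55×10⁻⁵ T.

B ≈ 35.5 μT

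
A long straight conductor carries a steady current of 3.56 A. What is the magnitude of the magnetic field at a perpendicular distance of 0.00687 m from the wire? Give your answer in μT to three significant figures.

For an infinitely long straight wire, B = μ₀I/(2πd).
B = (4π×10⁻⁷ × 3.56) / (2π × 0.00687) = 1.04×10⁻⁴ T.

B ≈ 104 μT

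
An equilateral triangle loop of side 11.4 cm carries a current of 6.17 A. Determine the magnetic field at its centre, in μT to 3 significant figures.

B ≈ 97.4 μT

Each side is a finite straight segment at perpendicular distance d = a/(2 tan(π/3)) = 0.03291 m from the centre, with end-angles ±π/3.
One side contributes B₁ = (μ₀I/4πd)·2 sin(π/3) = 3.25×10⁻⁵ T.
All 3 sides add in the same direction: B = 3 × 3.25×10⁻⁵ = 9.74×10⁻⁵ T.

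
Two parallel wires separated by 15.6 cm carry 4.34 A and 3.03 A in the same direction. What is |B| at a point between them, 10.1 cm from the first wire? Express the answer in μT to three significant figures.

B ≈ 2.42 μT

Each long wire gives B = μ₀I/(2πd). Distances are d₁ = 0.101 m and d₂ = 0.055 m.
B₁ = 8.59×10⁻⁶ T, B₂ = 1.10×10⁻⁵ T.
Between parallel currents the two contributions point in opposite directions, so they subtract. B = |B₁ − B₂| = |8.59×10⁻⁶ − 1.10×10⁻⁵| = 2.42×10⁻⁶ T.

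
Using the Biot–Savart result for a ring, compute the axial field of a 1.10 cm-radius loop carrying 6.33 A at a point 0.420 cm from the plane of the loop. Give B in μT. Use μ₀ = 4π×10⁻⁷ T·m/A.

On the axis of a circular loop, B = μ₀IR² / [2(R²+z²)^(3/2)].
R² + z² = (0.011)² + (0.0042)² = 0.0001386 m², and (R²+z²)^(3/2) = 1.63×10⁻⁶ m³.
B = (4π×10⁻⁷ × 6.33 × 0.000121) / (2 × 1.63×10⁻⁶) = 2.95×10⁻⁴ T.

B ≈ 295 μT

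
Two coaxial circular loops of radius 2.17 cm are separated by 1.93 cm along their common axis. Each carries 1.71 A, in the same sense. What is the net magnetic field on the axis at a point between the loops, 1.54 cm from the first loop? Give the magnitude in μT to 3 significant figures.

Each loop contributes B = μ₀IR²/[2(R²+z²)^(3/2)] on the axis, with z measured from that loop.
Loop 1 (z = 0.0154 m): B₁ = 2.69×10⁻⁵ T. Loop 2 (z = 0.0039 m): B₂ = 4.72×10⁻⁵ T.
The fields add: B = B₁ + B₂ = 7.41×10⁻⁵ T.

B ≈ 74.1 μT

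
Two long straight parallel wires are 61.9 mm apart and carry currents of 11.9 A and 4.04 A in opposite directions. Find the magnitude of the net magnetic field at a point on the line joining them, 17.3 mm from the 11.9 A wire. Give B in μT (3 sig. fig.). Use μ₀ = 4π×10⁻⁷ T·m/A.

B ≈ 156 μT

Each long wire gives B = μ₀I/(2πd). Distances are d₁ = 0.0173 m and d₂ = 0.0446 m.
B₁ = 1.38×10⁻⁴ T, B₂ = 1.81×10⁻⁵ T.
Between antiparallel currents both contributions point the same way, so they add. B = B₁ + B₂ = 1.38×10⁻⁴ + 1.81×10⁻⁵ = 1.56×10⁻⁴ T.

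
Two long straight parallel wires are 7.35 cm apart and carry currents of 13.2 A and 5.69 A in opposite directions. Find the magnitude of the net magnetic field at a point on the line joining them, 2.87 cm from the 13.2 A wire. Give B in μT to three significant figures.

B ≈ 117 μT

Each long wire gives B = μ₀I/(2πd). Distances are d₁ = 0.0287 m and d₂ = 0.0448 m.
B₁ = 9.20×10⁻⁵ T, B₂ = 2.54×10⁻⁵ T.
Between antiparallel currents both contributions point the same way, so they add. B = B₁ + B₂ = 9.20×10⁻⁵ + 2.54×10⁻⁵ = 1.17×10⁻⁴ T.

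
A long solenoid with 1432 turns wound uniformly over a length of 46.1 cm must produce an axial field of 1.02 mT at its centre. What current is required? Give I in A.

Inside a long solenoid B = μ₀nI with n = 3106 m⁻¹, so I = B/(μ₀n).
I = 1.02×10⁻³ / (4π×10⁻⁷ × 3106) = 0.261 A.

I ≈ 0.261 A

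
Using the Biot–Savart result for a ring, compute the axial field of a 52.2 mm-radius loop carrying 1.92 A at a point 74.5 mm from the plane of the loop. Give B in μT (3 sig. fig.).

On the axis of a circular loop, B = μ₀IR² / [2(R²+z²)^(3/2)].
R² + z² = (0.0522)² + (0.0745)² = 0.008275 m², and (R²+z²)^(3/2) = 7.53×10⁻⁴ m³.
B = (4π×10⁻⁷ × 1.92 × 0.002725) / (2 × 7.53×10⁻⁴) = 4.37×10⁻⁶ T.

B ≈ 4.37 μT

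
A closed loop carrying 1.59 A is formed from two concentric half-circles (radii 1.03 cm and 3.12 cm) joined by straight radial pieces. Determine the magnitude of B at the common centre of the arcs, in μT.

B ≈ 32.5 μT

The radial connectors point toward the centre, so dl × r̂ = 0 and they contribute nothing.
Each semicircle gives μ₀I/(4R): inner arc 4.85×10⁻⁵ T, outer arc 1.60×10⁻⁵ T.
The two arcs carry current in opposite angular senses, so their fields oppose: B = |4.85×10⁻⁵ − 1.60×10⁻⁵| = 3.25×10⁻⁵ T.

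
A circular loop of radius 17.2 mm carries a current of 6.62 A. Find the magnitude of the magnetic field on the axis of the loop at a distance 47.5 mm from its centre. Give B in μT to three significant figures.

On the axis of a circular loop, B = μ₀IR² / [2(R²+z²)^(3/2)].
R² + z² = (0.0172)² + (0.0475)² = 0.002552 m², and (R²+z²)^(3/2) = 1.29×10⁻⁴ m³.
B = (4π×10⁻⁷ × 6.62 × 0.0002958) / (2 × 1.29×10⁻⁴) = 9.54×10⁻⁶ T.

B ≈ 9.54 μT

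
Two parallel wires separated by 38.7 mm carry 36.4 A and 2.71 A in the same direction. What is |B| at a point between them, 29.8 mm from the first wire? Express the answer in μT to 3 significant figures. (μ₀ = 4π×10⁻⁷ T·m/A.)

Each long wire gives B = μ₀I/(2πd). Distances are d₁ = 0.0298 m and d₂ = 0.0089 m.
B₁ = 2.44×10⁻⁴ T, B₂ = 6.09×10⁻⁵ T.
Between parallel currents the two contributions point in opposite directions, so they subtract. B = |B₁ − B₂| = |2.44×10⁻⁴ − 6.09×10⁻⁵| = 1.83×10⁻⁴ T.

B ≈ 183 μT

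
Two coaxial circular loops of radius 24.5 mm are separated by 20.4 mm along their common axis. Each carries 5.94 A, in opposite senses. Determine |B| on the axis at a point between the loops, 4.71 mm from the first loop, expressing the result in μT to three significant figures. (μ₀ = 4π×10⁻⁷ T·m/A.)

Each loop contributes B = μ₀IR²/[2(R²+z²)^(3/2)] on the axis, with z measured from that loop.
Loop 1 (z = 0.00471 m): B₁ = 1.44×10⁻⁴ T. Loop 2 (z = 0.01569 m): B₂ = 9.10×10⁻⁵ T.
The fields oppose: B = |B₁ − B₂| = 5.33×10⁻⁵ T.

B ≈ 53.3 μT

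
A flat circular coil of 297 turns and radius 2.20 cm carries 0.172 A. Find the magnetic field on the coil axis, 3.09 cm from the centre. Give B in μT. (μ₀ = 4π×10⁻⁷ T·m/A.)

B ≈ 285 μT

For an N-turn flat coil, B = Nμ₀IR²/[2(R²+z²)^(3/2)] with R = 0.022 m, z = 0.0309 m.
B = 297 × 9.58×10⁻⁷ T = 2.85×10⁻⁴ T.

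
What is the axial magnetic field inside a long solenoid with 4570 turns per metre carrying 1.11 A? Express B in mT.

Inside a long solenoid, B = μ₀nI with n = 4570 turns/m.
B = 4π×10⁻⁷ × 4570 × 1.11 = 6.37×10⁻³ T.

B ≈ 6.37 mT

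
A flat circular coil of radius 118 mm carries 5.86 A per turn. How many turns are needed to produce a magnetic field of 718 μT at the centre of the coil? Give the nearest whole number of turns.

For an N-turn coil, B = Nμ₀I/(2R). A single turn gives B₁ = 3.12×10⁻⁵ T with R = 0.118 m.
N = B/B₁ = 7.18×10⁻⁴ / 3.12×10⁻⁵ = 23.01.

N = 23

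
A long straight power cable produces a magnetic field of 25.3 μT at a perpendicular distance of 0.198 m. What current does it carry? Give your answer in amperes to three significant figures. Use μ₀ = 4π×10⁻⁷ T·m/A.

I ≈ 25.0 A

For a long straight wire B = μ₀I/(2πd), so I = 2πdB/μ₀.
I = 2π × 0.198 × 2.53×10⁻⁵ / (4π×10⁻⁷) = 25.0 A.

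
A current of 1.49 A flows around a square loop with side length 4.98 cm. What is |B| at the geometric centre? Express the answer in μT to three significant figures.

B ≈ 33.9 μT

Each side is a finite straight segment at perpendicular distance d = a/(2 tan(π/4)) = 0.0249 m from the centre, with end-angles ±π/4.
One side contributes B₁ = (μ₀I/4πd)·2 sin(π/4) = 8.46×10⁻⁶ T.
All 4 sides add in the same direction: B = 4 × 8.46×10⁻⁶ = 3.39×10⁻⁵ T.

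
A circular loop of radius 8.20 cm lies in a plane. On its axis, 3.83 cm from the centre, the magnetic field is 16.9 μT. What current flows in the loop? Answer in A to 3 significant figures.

On the axis of a loop, B = μ₀IR²/[2(R²+z²)^(3/2)], so I = 2B(R²+z²)^(3/2)/(μ₀R²).
R² + z² = 0.006724 + 0.001467 = 0.008191 m²; raised to 3/2 gives 7.41×10⁻⁴ m³.
I = 2 × 1.69×10⁻⁵ × 7.41×10⁻⁴ / (1.26×10⁻⁶ × 0.006724) = 2.97 A.

I ≈ 2.97 A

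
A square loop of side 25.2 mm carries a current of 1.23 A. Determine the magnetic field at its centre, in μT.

B ≈ 55.2 μT

Each side is a finite straight segment at perpendicular distance d = a/(2 tan(π/4)) = 0.0126 m from the centre, with end-angles ±π/4.
One side contributes B₁ = (μ₀I/4πd)·2 sin(π/4) = 1.38×10⁻⁵ T.
All 4 sides add in the same direction: B = 4 × 1.38×10⁻⁵ = 5.52×10⁻⁵ T.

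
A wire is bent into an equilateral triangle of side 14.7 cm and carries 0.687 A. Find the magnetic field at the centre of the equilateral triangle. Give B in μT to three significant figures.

Each side is a finite straight segment at perpendicular distance d = a/(2 tan(π/3)) = 0.04244 m from the centre, with end-angles ±π/3.
One side contributes B₁ = (μ₀I/4πd)·2 sin(π/3) = 2.80×10⁻⁶ T.
All 3 sides add in the same direction: B = 3 × 2.80×10⁻⁶ = 8.41×10⁻⁶ T.

B ≈ 8.41 μT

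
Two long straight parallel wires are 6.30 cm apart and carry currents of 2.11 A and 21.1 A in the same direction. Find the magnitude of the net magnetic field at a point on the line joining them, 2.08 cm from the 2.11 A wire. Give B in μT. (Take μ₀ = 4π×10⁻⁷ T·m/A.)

B ≈ 79.7 μT

Each long wire gives B = μ₀I/(2πd). Distances are d₁ = 0.0208 m and d₂ = 0.0422 m.
B₁ = 2.03×10⁻⁵ T, B₂ = 1.00×10⁻⁴ T.
Between parallel currents the two contributions point in opposite directions, so they subtract. B = |B₁ − B₂| = |2.03×10⁻⁵ − 1.00×10⁻⁴| = 7.97×10⁻⁵ T.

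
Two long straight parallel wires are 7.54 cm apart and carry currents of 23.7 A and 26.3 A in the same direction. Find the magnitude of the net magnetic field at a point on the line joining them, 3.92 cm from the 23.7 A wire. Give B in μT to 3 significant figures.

Each long wire gives B = μ₀I/(2πd). Distances are d₁ = 0.0392 m and d₂ = 0.0362 m.
B₁ = 1.21×10⁻⁴ T, B₂ = 1.45×10⁻⁴ T.
Between parallel currents the two contributions point in opposite directions, so they subtract. B = |B₁ − B₂| = |1.21×10⁻⁴ − 1.45×10⁻⁴| = 2.44×10⁻⁵ T.

B ≈ 24.4 μT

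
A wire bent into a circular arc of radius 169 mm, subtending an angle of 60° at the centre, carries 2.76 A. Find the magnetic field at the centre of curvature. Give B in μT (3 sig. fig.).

B ≈ 1.71 μT

The Biot–Savart field of a circular arc at its centre is B = μ₀Iφ/(4πR), with φ = 1.047 rad.
B = (4π×10⁻⁷ × 2.76 × 1.047) / (4π × 0.169) = 1.71×10⁻⁶ T.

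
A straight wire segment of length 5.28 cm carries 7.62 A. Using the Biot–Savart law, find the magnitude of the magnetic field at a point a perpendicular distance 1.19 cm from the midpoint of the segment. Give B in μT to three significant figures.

B ≈ 117 μT

For a finite straight segment, B = (μ₀I/4πd)(sinθ₁ + sinθ₂), where θ₁, θ₂ are the angles from the perpendicular to each end.
The perpendicular from the point meets the wire at its midpoint, so each end is L/2 = 0.0264 m away along the wire.
sinθ₁ = 0.0264/√(0.0264²+0.0119²) = 0.9117; sinθ₂ = 0.0264/√(0.0264²+0.0119²) = 0.9117.
B = (4π×10⁻⁷ × 7.62) / (4π × 0.0119) × (0.9117 + 0.9117) = 1.17×10⁻⁴ T.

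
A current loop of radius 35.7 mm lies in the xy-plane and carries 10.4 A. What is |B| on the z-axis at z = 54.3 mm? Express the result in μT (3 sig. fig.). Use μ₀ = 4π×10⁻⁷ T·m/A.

On the axis of a circular loop, B = μ₀IR² / [2(R²+z²)^(3/2)].
R² + z² = (0.0357)² + (0.0543)² = 0.004223 m², and (R²+z²)^(3/2) = 2.74×10⁻⁴ m³.
B = (4π×10⁻⁷ × 10.4 × 0.001274) / (2 × 2.74×10⁻⁴) = 3.03×10⁻⁵ T.

B ≈ 30.3 μT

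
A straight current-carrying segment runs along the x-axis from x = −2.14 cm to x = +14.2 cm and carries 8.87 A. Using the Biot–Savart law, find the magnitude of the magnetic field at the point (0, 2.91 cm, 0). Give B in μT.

For a finite straight segment, B = (μ₀I/4πd)(sinθ₁ + sinθ₂), where θ₁, θ₂ are the angles from the perpendicular to each end.
The perpendicular distance is d = 0.0291 m; the end-offsets along the wire are a = 0.0214 m and b = 0.142 m.
sinθ₁ = 0.0214/√(0.0214²+0.0291²) = 0.5924; sinθ₂ = 0.142/√(0.142²+0.0291²) = 0.9796.
B = (4π×10⁻⁷ × 8.87) / (4π × 0.0291) × (0.5924 + 0.9796) = 4.79×10⁻⁵ T.

B ≈ 47.9 μT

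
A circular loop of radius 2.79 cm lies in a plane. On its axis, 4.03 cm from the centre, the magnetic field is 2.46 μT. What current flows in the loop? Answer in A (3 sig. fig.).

I ≈ 0.592 A

On the axis of a loop, B = μ₀IR²/[2(R²+z²)^(3/2)], so I = 2B(R²+z²)^(3/2)/(μ₀R²).
R² + z² = 0.0007784 + 0.001624 = 0.002403 m²; raised to 3/2 gives 1.18×10⁻⁴ m³.
I = 2 × 2.46×10⁻⁶ × 1.18×10⁻⁴ / (1.26×10⁻⁶ × 0.0007784) = 0.592 A.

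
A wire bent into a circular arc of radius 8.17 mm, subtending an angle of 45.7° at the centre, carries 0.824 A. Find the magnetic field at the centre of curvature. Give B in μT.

The Biot–Savart field of a circular arc at its centre is B = μ₀Iφ/(4πR), with φ = 0.7976 rad.
B = (4π×10⁻⁷ × 0.824 × 0.7976) / (4π × 0.00817) = 8.04×10⁻⁶ T.

B ≈ 8.04 μT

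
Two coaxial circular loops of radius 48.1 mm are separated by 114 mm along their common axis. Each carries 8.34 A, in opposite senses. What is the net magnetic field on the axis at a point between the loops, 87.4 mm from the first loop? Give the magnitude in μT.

B ≈ 60.8 μT

Each loop contributes B = μ₀IR²/[2(R²+z²)^(3/2)] on the axis, with z measured from that loop.
Loop 1 (z = 0.0874 m): B₁ = 1.22×10⁻⁵ T. Loop 2 (z = 0.0266 m): B₂ = 7.30×10⁻⁵ T.
The fields oppose: B = |B₁ − B₂| = 6.08×10⁻⁵ T.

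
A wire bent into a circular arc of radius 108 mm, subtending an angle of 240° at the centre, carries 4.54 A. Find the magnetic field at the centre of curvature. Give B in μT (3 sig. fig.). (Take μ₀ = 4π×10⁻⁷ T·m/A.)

B ≈ 17.6 μT

The Biot–Savart field of a circular arc at its centre is B = μ₀Iφ/(4πR), with φ = 4.189 rad.
B = (4π×10⁻⁷ × 4.54 × 4.189) / (4π × 0.108) = 1.76×10⁻⁵ T.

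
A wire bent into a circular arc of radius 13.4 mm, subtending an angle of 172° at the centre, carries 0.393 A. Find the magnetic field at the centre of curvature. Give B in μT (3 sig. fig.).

B ≈ 8.80 μT

The Biot–Savart field of a circular arc at its centre is B = μ₀Iφ/(4πR), with φ = 3.002 rad.
B = (4π×10⁻⁷ × 0.393 × 3.002) / (4π × 0.0134) = 8.80×10⁻⁶ T.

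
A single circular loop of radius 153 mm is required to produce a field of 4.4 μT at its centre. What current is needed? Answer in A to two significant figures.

At the centre of a circular loop B = μ₀I/(2R), so I = 2RB/μ₀.
With R = 0.153 m, I = 2 × 0.153 × 4.40×10⁻⁶ / (4π×10⁻⁷) = 1.07 A.

I ≈ 1.1 A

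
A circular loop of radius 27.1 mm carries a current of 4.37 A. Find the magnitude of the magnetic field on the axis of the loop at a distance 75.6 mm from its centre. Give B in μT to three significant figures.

On the axis of a circular loop, B = μ₀IR² / [2(R²+z²)^(3/2)].
R² + z² = (0.0271)² + (0.0756)² = 0.00645 m², and (R²+z²)^(3/2) = 5.18×10⁻⁴ m³.
B = (4π×10⁻⁷ × 4.37 × 0.0007344) / (2 × 5.18×10⁻⁴) = 3.89×10⁻⁶ T.

B ≈ 3.89 μT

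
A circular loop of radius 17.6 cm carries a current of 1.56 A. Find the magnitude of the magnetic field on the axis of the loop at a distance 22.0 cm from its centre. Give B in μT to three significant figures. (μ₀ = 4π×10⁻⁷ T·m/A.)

On the axis of a circular loop, B = μ₀IR² / [2(R²+z²)^(3/2)].
R² + z² = (0.176)² + (0.22)² = 0.07938 m², and (R²+z²)^(3/2) = 2.24×10⁻² m³.
B = (4π×10⁻⁷ × 1.56 × 0.03098) / (2 × 2.24×10⁻²) = 1.36×10⁻⁶ T.

B ≈ 1.36 μT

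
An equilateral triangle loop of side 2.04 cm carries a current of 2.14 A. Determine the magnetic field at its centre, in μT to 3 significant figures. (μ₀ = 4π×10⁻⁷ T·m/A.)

B ≈ 189 μT

Each side is a finite straight segment at perpendicular distance d = a/(2 tan(π/3)) = 0.005889 m from the centre, with end-angles ±π/3.
One side contributes B₁ = (μ₀I/4πd)·2 sin(π/3) = 6.29×10⁻⁵ T.
All 3 sides add in the same direction: B = 3 × 6.29×10⁻⁵ = 1.89×10⁻⁴ T.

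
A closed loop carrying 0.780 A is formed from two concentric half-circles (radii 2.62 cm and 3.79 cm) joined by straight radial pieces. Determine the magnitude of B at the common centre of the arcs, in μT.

B ≈ 2.89 μT

The radial connectors point toward the centre, so dl × r̂ = 0 and they contribute nothing.
Each semicircle gives μ₀I/(4R): inner arc 9.35×10⁻⁶ T, outer arc 6.47×10⁻⁶ T.
The two arcs carry current in opposite angular senses, so their fields oppose: B = |9.35×10⁻⁶ − 6.47×10⁻⁶| = 2.89×10⁻⁶ T.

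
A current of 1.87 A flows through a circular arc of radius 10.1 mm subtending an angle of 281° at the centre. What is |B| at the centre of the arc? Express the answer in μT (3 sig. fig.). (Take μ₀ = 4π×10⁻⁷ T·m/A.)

The Biot–Savart field of a circular arc at its centre is B = μ₀Iφ/(4πR), with φ = 4.904 rad.
B = (4π×10⁻⁷ × 1.87 × 4.904) / (4π × 0.0101) = 9.08×10⁻⁵ T.

B ≈ 90.8 μT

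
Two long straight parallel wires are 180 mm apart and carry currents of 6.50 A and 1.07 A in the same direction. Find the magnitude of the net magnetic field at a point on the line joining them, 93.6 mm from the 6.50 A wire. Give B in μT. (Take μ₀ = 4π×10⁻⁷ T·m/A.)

B ≈ 11.4 μT

Each long wire gives B = μ₀I/(2πd). Distances are d₁ = 0.0936 m and d₂ = 0.0864 m.
B₁ = 1.39×10⁻⁵ T, B₂ = 2.48×10⁻⁶ T.
Between parallel currents the two contributions point in opposite directions, so they subtract. B = |B₁ − B₂| = |1.39×10⁻⁵ − 2.48×10⁻⁶| = 1.14×10⁻⁵ T.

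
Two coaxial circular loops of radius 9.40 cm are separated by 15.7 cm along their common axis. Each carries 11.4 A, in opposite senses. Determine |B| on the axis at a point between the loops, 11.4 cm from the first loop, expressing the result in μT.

B ≈ 37.7 μT

Each loop contributes B = μ₀IR²/[2(R²+z²)^(3/2)] on the axis, with z measured from that loop.
Loop 1 (z = 0.114 m): B₁ = 1.96×10⁻⁵ T. Loop 2 (z = 0.043 m): B₂ = 5.73×10⁻⁵ T.
The fields oppose: B = |B₁ − B₂| = 3.77×10⁻⁵ T.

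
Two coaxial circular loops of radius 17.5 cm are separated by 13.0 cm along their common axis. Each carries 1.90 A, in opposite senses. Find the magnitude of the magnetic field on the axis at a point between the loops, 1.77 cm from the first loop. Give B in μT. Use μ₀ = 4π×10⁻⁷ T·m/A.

B ≈ 2.65 μT

Each loop contributes B = μ₀IR²/[2(R²+z²)^(3/2)] on the axis, with z measured from that loop.
Loop 1 (z = 0.0177 m): B₁ = 6.72×10⁻⁶ T. Loop 2 (z = 0.1123 m): B₂ = 4.07×10⁻⁶ T.
The fields oppose: B = |B₁ − B₂| = 2.65×10⁻⁶ T.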